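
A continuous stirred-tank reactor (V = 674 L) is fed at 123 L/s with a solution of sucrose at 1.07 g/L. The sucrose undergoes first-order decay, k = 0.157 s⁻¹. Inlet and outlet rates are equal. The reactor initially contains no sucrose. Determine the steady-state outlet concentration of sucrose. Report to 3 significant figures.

0.575 g/L

Accumulation = in − out − consumed: V dC/dt = Q C_in − Q C − k V C.
Steady state (dC/dt = 0): C_ss = Q C_in/(Q + kV) = C_in/(1 + kV/Q).
C_ss = 123·1.07/(123 + 0.157·674) = 131.61/228.82 = 0.57517 g/L.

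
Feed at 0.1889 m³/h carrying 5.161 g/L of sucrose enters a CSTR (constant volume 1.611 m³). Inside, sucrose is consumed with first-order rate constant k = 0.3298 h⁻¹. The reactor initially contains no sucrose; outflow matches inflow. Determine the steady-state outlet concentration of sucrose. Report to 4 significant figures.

Accumulation = in − out − consumed: V dC/dt = Q C_in − Q C − k V C.
At steady state: 0 = Q C_in − (Q + kV) C_ss, so C_ss = Q C_in/(Q + kV).
C_ss = 0.1889·5.161/(0.1889 + 0.3298·1.611) = 0.974913/0.720208 = 1.35366 g/L.

1.354 g/L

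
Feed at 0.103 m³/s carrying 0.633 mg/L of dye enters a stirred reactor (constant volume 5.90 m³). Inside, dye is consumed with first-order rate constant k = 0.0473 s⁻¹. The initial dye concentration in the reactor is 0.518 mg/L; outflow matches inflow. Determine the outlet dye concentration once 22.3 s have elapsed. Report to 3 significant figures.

0.253 mg/L

V dC/dt = Q(C_in − C) − k V C.
dC/dt = (Q/V) C_in − (Q/V + k) C; effective rate a = Q/V + k = 0.017458 + 0.0473 = 0.064758 s⁻¹.
C_ss = Q C_in/(Q + kV) = 0.17065 mg/L; C(t) = C_ss + (C₀ − C_ss) e^(−a t).
C(22.3) = 0.17065 + (0.34735)·e^(−0.064758·22.3) = 0.17065 + (0.34735)·0.23596 = 0.25261 mg/L.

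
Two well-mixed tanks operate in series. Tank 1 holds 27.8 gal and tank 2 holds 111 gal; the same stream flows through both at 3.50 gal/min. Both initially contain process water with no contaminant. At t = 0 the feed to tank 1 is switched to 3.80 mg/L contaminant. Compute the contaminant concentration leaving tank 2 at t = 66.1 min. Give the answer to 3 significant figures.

3.17 mg/L

Time constants: τᵢ = Vᵢ/Q for each well-mixed tank.
τ₁ = 27.8/3.50 = 7.9429 min; τ₂ = 111/3.50 = 31.714 min.
Tank 1: C₁ = C_in(1 − e^(−t/τ₁)). Tank 2 (τ₁ ≠ τ₂): C₂ = C_in[1 − (τ₁ e^(−t/τ₁) − τ₂ e^(−t/τ₂))/(τ₁ − τ₂)].
At t = 66.1: e^(−t/τ₁) = 0.00024312, e^(−t/τ₂) = 0.12440.
C₂ = 3.80·[1 − (7.9429·0.00024312 − 31.714·0.12440)/(-23.771)] = 3.80·0.83411 = 3.1696 mg/L.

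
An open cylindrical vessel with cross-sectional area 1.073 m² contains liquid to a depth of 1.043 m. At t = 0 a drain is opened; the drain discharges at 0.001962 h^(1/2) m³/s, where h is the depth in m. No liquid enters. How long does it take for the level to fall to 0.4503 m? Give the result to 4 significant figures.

383.1 s

With no inflow, A dh/dt = −0.001962 √h.
∫ h^(−1/2) dh = −(0.001962/A) ∫ dt, giving 2√h = 2√h₀ − (0.001962/A) t.
t = 2A(√h₀ − √h)/0.001962 = 2·1.073·(√1.043 − √0.4503)/0.001962
  = 2.14600 × (1.02127 − 0.671044) / 0.001962 = 383.075 s.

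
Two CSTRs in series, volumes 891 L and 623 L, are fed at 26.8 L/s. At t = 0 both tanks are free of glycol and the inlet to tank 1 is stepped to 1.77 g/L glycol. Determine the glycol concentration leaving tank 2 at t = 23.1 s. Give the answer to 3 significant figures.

Species balance on tank i: dCᵢ/dt = (Cᵢ₋₁ − Cᵢ)/τᵢ with τᵢ = Vᵢ/Q.
τ₁ = 891/26.8 = 33.246 s; τ₂ = 623/26.8 = 23.246 s.
Tank 1: C₁ = C_in(1 − e^(−t/τ₁)). Tank 2 (τ₁ ≠ τ₂): C₂ = C_in[1 − (τ₁ e^(−t/τ₁) − τ₂ e^(−t/τ₂))/(τ₁ − τ₂)].
At t = 23.1: e^(−t/τ₁) = 0.49917, e^(−t/τ₂) = 0.37020.
C₂ = 1.77·[1 − (33.246·0.49917 − 23.246·0.37020)/(10.000)] = 1.77·0.20104 = 0.35583 g/L.

0.356 g/L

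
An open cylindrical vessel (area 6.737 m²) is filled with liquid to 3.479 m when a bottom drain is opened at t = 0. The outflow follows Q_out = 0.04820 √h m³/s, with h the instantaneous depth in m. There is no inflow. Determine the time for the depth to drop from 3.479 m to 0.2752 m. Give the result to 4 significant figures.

Accumulation of liquid (constant cross-section A): A dh/dt = −0.04820 √h.
This is separable: 2 d(√h)/dt = −0.04820/A, so √h = √h₀ − (0.04820/(2A)) t.
t = 2A(√h₀ − √h)/0.04820 = 2·6.737·(√3.479 − √0.2752)/0.04820
  = 13.4740 × (1.86521 − 0.524595) / 0.04820 = 374.760 s.

374.8 s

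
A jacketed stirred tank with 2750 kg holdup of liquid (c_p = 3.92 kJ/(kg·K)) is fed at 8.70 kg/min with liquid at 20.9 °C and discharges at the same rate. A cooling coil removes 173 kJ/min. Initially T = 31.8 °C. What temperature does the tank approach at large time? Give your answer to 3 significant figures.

15.8 °C

Energy balance: M c_p dT/dt = ṁ c_p (T_in − T) − 173.
At steady state dT/dt = 0 ⇒ T_ss = T_in − Q̇/(ṁ c_p) = 20.9 − 173/(8.70·3.92) = 15.827 °C.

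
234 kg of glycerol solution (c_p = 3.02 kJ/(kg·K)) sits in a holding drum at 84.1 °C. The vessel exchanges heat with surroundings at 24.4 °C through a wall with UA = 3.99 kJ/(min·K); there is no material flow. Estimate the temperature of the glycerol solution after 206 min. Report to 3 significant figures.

Unsteady energy balance on the tank contents: M c_p dT/dt = −UA(T − T_amb).
dT/dt = (T_ss − T)/τ with T_ss = T_amb = 24.400 °C, τ = M c_p/UA = 234·3.02/3.99 = 177.11 min.
This is linear first-order; T(t) = T_ss + (T₀ − T_ss) e^(−t/τ).
T(206) = 24.400 + (59.700)·0.31252 = 43.057 °C.

43.1 °C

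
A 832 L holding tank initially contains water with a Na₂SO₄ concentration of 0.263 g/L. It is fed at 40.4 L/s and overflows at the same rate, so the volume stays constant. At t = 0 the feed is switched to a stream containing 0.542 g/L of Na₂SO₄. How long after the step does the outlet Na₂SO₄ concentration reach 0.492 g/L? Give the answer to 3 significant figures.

35.4 s

Species balance: V dC/dt = Q(C_in − C) ⇒ τ = V/Q = 20.594 s.
C(t) = C_in + (C₀ − C_in) e^(−t/τ). Set C = 0.492 and solve for t:
e^(−t/τ) = (C − C_in)/(C₀ − C_in) = (0.492 − 0.542)/(0.263 − 0.542) = 0.17921
t = −τ ln(…) = 20.594 × 1.7192 = 35.405 s.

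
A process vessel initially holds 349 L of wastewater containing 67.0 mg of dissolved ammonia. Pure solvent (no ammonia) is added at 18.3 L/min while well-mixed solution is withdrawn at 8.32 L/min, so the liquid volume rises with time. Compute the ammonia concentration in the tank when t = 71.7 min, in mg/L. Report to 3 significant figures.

0.0248 mg/L

Let m(t) be the amount of ammonia. Volume: V(t) = V₀ + (Q_in − Q_out) t = 349 + 9.9800 t; V(71.7) = 1064.6 L.
Solute balance: dm/dt = 0 − Q_out C = −Q_out m/V(t).
dm/m = −Q_out dt/(V₀ + 9.9800 t); integrating gives ln(m/m₀) = −(Q_out/(Q_in−Q_out)) ln(V/V₀).
m = m₀ (V₀/V)^(Q_out/(Q_in−Q_out)) = 67.0 × (349/1064.6)^(0.83367) = 26.442 mg.
C = m/V = 26.442/1064.6 = 0.024838 mg/L.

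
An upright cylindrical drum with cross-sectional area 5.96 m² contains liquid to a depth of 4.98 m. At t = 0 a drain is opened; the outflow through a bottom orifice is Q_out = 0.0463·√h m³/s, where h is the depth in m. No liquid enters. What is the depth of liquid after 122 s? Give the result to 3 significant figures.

A dh/dt = −Q_out = −0.0463 √h.
∫ h^(−1/2) dh = −(0.0463/A) ∫ dt, giving 2√h = 2√h₀ − (0.0463/A) t.
√h = √4.98 − 0.0463·122/(2·5.96) = 2.2316 − 0.47388 = 1.7577.
h = 1.7577² = 3.0896 m.

3.09 m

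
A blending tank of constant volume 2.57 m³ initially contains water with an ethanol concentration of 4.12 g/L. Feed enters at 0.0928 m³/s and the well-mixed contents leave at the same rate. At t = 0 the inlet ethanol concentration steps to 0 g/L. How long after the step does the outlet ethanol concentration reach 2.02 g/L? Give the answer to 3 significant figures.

19.7 s

Species balance: V dC/dt = Q(C_in − C) ⇒ τ = V/Q = 27.694 s.
C(t) = C_in + (C₀ − C_in) e^(−t/τ). Set C = 2.02 and solve for t:
e^(−t/τ) = (C − C_in)/(C₀ − C_in) = (2.02 − 0)/(4.12 − 0) = 0.49029
t = −τ ln(…) = 27.694 × 0.71276 = 19.739 s.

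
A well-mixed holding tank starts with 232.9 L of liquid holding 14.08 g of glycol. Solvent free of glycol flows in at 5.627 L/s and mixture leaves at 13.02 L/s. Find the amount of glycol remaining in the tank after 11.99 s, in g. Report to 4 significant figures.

Let m(t) be the amount of glycol. Volume: V(t) = V₀ + (Q_in − Q_out) t = 232.9 − 7.39300 t; V(11.99) = 144.258 L.
Solute balance: dm/dt = 0 − Q_out C = −Q_out m/V(t).
dm/m = −Q_out dt/(V₀ − 7.39300 t); integrating gives ln(m/m₀) = −(Q_out/(Q_in−Q_out)) ln(V/V₀).
m = m₀ (V₀/V)^(Q_out/(Q_in−Q_out)) = 14.08 × (232.9/144.258)^(-1.76113) = 6.05670 g.

6.057 g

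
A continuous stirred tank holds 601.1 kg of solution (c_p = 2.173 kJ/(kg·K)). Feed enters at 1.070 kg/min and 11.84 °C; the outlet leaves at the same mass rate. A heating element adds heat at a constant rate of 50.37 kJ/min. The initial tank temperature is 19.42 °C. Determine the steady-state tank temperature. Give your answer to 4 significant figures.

Energy balance: M c_p dT/dt = ṁ c_p (T_in − T) + 50.37.
At steady state dT/dt = 0 ⇒ T_ss = T_in + Q̇/(ṁ c_p) = 11.84 + 50.37/(1.070·2.173) = 33.5035 °C.

33.50 °C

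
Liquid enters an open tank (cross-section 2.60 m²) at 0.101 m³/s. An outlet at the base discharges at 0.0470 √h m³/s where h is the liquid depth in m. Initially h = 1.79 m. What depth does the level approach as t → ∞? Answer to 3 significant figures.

Level balance: A dh/dt = 0.101 − 0.0470 √h. Setting dh/dt = 0:
Q_in = 0.0470 √h_ss ⇒ √h_ss = 0.101/0.0470 = 2.1489.
h_ss = 2.1489² = 4.6179 m. (Since h₀ = 1.79 m < h_ss, the level will rise toward this value.)

4.62 m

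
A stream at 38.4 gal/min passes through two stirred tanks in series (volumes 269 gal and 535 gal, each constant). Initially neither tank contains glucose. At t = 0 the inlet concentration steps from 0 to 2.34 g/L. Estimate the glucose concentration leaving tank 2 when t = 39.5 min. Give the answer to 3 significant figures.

2.07 g/L

Time constants: τᵢ = Vᵢ/Q for each well-mixed tank.
τ₁ = 269/38.4 = 7.0052 min; τ₂ = 535/38.4 = 13.932 min.
Solving the cascade with C₁(0)=C₂(0)=0 gives C₂(t) = C_in[1 − (τ₁ e^(−t/τ₁) − τ₂ e^(−t/τ₂))/(τ₁ − τ₂)].
At t = 39.5: e^(−t/τ₁) = 0.0035576, e^(−t/τ₂) = 0.058710.
C₂ = 2.34·[1 − (7.0052·0.0035576 − 13.932·0.058710)/(-6.9271)] = 2.34·0.88552 = 2.0721 g/L.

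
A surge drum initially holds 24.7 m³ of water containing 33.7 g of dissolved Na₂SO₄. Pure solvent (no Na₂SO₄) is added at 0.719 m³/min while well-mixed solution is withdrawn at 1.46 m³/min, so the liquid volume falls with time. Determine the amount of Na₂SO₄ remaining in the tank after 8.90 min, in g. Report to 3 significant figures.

18.3 g

Total volume: dV/dt = Q_in − Q_out = -0.74100 m³/min, so V(t) = 24.7 − 0.74100 t and V(8.90) = 18.105 m³.
Solute balance: dm/dt = 0 − Q_out C = −Q_out m/V(t).
Separate: dm/m = −Q_out dt/V(t) ⇒ ln(m/m₀) = −(Q_out/(Q_in−Q_out)) ln(V/V₀).
m = m₀ (V₀/V)^(Q_out/(Q_in−Q_out)) = 33.7 × (24.7/18.105)^(-1.9703) = 18.274 g.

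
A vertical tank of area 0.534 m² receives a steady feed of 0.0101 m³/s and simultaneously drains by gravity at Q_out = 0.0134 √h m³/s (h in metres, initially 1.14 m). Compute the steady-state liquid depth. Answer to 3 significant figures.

0.568 m

Volume balance on the tank: A dh/dt = Q_in − 0.0134 √h. At steady state dh/dt = 0:
Q_in = 0.0134 √h_ss ⇒ √h_ss = 0.0101/0.0134 = 0.75373.
h_ss = 0.75373² = 0.56811 m. (Since h₀ = 1.14 m > h_ss, the level will fall toward this value.)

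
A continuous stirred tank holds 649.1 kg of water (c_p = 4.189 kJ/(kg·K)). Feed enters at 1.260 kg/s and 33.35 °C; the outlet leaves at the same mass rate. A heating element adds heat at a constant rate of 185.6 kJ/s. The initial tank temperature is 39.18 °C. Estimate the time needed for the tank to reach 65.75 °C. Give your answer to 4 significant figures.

M c_p dT/dt = ṁ c_p (T_in − T) + Q̇.
τ = M/ṁ = 515.159 s; T_ss = T_in + Q̇/(ṁ c_p) = 68.5139 °C.
T(t) = T_ss + (T₀ − T_ss) e^(−t/τ). Set T = 65.75:
e^(−t/τ) = (65.75 − 68.5139)/(39.18 − 68.5139) = 0.0942221
t = −515.159 · ln(0.0942221) = 1216.86 s.

1217 s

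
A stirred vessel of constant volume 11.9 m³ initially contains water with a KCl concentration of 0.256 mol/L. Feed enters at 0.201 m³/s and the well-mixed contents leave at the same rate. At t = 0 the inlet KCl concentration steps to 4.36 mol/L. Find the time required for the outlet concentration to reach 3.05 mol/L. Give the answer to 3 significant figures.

67.6 s

Species balance: V dC/dt = Q(C_in − C) ⇒ τ = V/Q = 59.204 s.
C(t) = C_in + (C₀ − C_in) e^(−t/τ). Set C = 3.05 and solve for t:
e^(−t/τ) = (C − C_in)/(C₀ − C_in) = (3.05 − 4.36)/(0.256 − 4.36) = 0.31920
t = −τ ln(…) = 59.204 × 1.1419 = 67.607 s.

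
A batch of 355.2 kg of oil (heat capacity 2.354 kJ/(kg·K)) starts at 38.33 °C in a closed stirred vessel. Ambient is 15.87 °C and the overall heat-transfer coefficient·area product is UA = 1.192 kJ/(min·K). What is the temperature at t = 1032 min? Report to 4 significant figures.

21.03 °C

M c_p dT/dt = −UA(T − T_amb).
dT/dt = (T_ss − T)/τ with T_ss = T_amb = 15.8700 °C, τ = M c_p/UA = 355.2·2.354/1.192 = 701.460 min.
This is linear first-order; T(t) = T_ss + (T₀ − T_ss) e^(−t/τ).
T(1032) = 15.8700 + (22.4600)·0.229646 = 21.0278 °C.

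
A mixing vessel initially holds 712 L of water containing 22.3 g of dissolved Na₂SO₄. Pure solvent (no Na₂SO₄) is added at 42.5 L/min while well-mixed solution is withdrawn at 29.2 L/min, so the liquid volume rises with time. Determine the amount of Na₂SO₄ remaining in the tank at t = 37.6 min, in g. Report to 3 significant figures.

6.93 g

Let m(t) be the amount of Na₂SO₄. Volume: V(t) = V₀ + (Q_in − Q_out) t = 712 + 13.300 t; V(37.6) = 1212.1 L.
Species balance (pure solvent in): dm/dt = −Q_out · m/V(t).
Separate: dm/m = −Q_out dt/V(t) ⇒ ln(m/m₀) = −(Q_out/(Q_in−Q_out)) ln(V/V₀).
m = m₀ (V₀/V)^(Q_out/(Q_in−Q_out)) = 22.3 × (712/1212.1)^(2.1955) = 6.9348 g.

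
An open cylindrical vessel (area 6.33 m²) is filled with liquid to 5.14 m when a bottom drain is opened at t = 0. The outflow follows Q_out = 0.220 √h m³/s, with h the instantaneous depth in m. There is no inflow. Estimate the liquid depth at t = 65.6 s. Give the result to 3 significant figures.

1.27 m

A dh/dt = −Q_out = −0.220 √h.
Separate and integrate: 2(√h − √h₀) = −(0.220/A) t.
√h = √5.14 − 0.220·65.6/(2·6.33) = 2.2672 − 1.1400 = 1.1272.
h = 1.1272² = 1.2706 m.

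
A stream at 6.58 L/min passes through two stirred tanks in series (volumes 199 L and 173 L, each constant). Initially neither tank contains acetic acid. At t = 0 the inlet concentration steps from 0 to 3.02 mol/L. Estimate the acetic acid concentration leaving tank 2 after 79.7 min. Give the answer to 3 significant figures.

2.33 mol/L

Each tank obeys Vᵢ dCᵢ/dt = Q(Cᵢ₋₁ − Cᵢ), so τᵢ = Vᵢ/Q.
τ₁ = 199/6.58 = 30.243 min; τ₂ = 173/6.58 = 26.292 min.
Tank 1: C₁ = C_in(1 − e^(−t/τ₁)). Tank 2 (τ₁ ≠ τ₂): C₂ = C_in[1 − (τ₁ e^(−t/τ₁) − τ₂ e^(−t/τ₂))/(τ₁ − τ₂)].
At t = 79.7: e^(−t/τ₁) = 0.071697, e^(−t/τ₂) = 0.048250.
C₂ = 3.02·[1 − (30.243·0.071697 − 26.292·0.048250)/(3.9514)] = 3.02·0.77229 = 2.3323 mol/L.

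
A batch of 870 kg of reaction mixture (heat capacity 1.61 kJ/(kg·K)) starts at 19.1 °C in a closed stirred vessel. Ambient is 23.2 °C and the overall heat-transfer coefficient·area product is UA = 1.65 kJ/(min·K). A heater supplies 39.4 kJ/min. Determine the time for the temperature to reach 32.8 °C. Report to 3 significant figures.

571 min

M c_p dT/dt = −UA(T − T_amb) + Q̇.
τ = M c_p/UA = 848.91 min; T_ss = T_amb + Q̇/UA = 23.2 + 39.4/1.65 = 47.079 °C.
T(t) = T_ss + (T₀ − T_ss)e^(−t/τ); set T = 32.8:
t = −τ ln[(T − T_ss)/(T₀ − T_ss)] = −848.91 · ln(0.51034) = 571.04 min.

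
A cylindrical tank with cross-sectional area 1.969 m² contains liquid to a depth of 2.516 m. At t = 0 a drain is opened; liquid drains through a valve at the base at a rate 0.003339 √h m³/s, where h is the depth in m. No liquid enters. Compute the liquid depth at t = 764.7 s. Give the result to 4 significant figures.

Accumulation of liquid (constant cross-section A): A dh/dt = −0.003339 √h.
∫ h^(−1/2) dh = −(0.003339/A) ∫ dt, giving 2√h = 2√h₀ − (0.003339/A) t.
√h = √2.516 − 0.003339·764.7/(2·1.969) = 1.58619 − 0.648383 = 0.937807.
h = 0.937807² = 0.879482 m.

0.8795 m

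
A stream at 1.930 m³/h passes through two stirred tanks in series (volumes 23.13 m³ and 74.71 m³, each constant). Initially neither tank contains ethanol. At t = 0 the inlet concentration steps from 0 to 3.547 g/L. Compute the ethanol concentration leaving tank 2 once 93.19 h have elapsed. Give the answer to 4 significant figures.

3.085 g/L

Time constants: τᵢ = Vᵢ/Q for each well-mixed tank.
τ₁ = 23.13/1.930 = 11.9845 h; τ₂ = 74.71/1.930 = 38.7098 h.
Tank 1: C₁ = C_in(1 − e^(−t/τ₁)). Tank 2 (τ₁ ≠ τ₂): C₂ = C_in[1 − (τ₁ e^(−t/τ₁) − τ₂ e^(−t/τ₂))/(τ₁ − τ₂)].
At t = 93.19: e^(−t/τ₁) = 0.000419727, e^(−t/τ₂) = 0.0900493.
C₂ = 3.547·[1 − (11.9845·0.000419727 − 38.7098·0.0900493)/(-26.7254)] = 3.547·0.869758 = 3.08503 g/L.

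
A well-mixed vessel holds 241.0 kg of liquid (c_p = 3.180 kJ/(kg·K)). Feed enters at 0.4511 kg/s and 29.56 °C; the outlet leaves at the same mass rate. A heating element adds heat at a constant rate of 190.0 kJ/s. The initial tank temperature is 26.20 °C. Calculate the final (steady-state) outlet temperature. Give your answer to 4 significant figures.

M c_p dT/dt = ṁ c_p (T_in − T) + Q̇.
At steady state dT/dt = 0 ⇒ T_ss = T_in + Q̇/(ṁ c_p) = 29.56 + 190.0/(0.4511·3.180) = 162.011 °C.

162.0 °C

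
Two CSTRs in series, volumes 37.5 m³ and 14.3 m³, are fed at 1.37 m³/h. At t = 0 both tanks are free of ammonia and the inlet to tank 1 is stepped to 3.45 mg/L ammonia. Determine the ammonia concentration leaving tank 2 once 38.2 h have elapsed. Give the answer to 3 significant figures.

Each tank obeys Vᵢ dCᵢ/dt = Q(Cᵢ₋₁ − Cᵢ), so τᵢ = Vᵢ/Q.
τ₁ = 37.5/1.37 = 27.372 h; τ₂ = 14.3/1.37 = 10.438 h.
Solving the cascade with C₁(0)=C₂(0)=0 gives C₂(t) = C_in[1 − (τ₁ e^(−t/τ₁) − τ₂ e^(−t/τ₂))/(τ₁ − τ₂)].
At t = 38.2: e^(−t/τ₁) = 0.24769, e^(−t/τ₂) = 0.025740.
C₂ = 3.45·[1 − (27.372·0.24769 − 10.438·0.025740)/(16.934)] = 3.45·0.61550 = 2.1235 mg/L.

2.12 mg/L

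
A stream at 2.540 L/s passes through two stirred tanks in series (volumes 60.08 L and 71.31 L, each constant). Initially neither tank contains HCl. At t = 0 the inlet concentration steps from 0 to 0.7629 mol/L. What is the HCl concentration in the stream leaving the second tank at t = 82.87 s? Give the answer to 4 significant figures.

0.6326 mol/L

Time constants: τᵢ = Vᵢ/Q for each well-mixed tank.
τ₁ = 60.08/2.540 = 23.6535 s; τ₂ = 71.31/2.540 = 28.0748 s.
Tank 1: C₁ = C_in(1 − e^(−t/τ₁)). Tank 2 (τ₁ ≠ τ₂): C₂ = C_in[1 − (τ₁ e^(−t/τ₁) − τ₂ e^(−t/τ₂))/(τ₁ − τ₂)].
At t = 82.87: e^(−t/τ₁) = 0.0300921, e^(−t/τ₂) = 0.0522478.
C₂ = 0.7629·[1 − (23.6535·0.0300921 − 28.0748·0.0522478)/(-4.42126)] = 0.7629·0.829220 = 0.632612 mol/L.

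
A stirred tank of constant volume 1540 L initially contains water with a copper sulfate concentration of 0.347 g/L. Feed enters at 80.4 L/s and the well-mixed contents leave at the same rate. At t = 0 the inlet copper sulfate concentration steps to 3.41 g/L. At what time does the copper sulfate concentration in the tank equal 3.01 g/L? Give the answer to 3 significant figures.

Unsteady species balance (constant V, well mixed): V dC/dt = Q(C_in − C), so τ = V/Q = 19.154 s.
C(t) = C_in + (C₀ − C_in) e^(−t/τ). Set C = 3.01 and solve for t:
e^(−t/τ) = (C − C_in)/(C₀ − C_in) = (3.01 − 3.41)/(0.347 − 3.41) = 0.13059
t = −τ ln(…) = 19.154 × 2.0357 = 38.992 s.

39.0 s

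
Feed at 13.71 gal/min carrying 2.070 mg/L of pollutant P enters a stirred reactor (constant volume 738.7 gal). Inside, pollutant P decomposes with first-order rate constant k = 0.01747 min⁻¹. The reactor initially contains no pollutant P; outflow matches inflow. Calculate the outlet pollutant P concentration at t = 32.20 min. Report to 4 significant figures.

Accumulation = in − out − consumed: V dC/dt = Q C_in − Q C − k V C.
This is linear with rate a = Q/V + k = 0.0360296 min⁻¹.
C_ss = Q C_in/(Q + kV) = 1.06630 mg/L; C(t) = C_ss + (C₀ − C_ss) e^(−a t).
C(32.20) = 1.06630 + (-1.06630)·e^(−0.0360296·32.20) = 1.06630 + (-1.06630)·0.313438 = 0.732082 mg/L.

0.7321 mg/L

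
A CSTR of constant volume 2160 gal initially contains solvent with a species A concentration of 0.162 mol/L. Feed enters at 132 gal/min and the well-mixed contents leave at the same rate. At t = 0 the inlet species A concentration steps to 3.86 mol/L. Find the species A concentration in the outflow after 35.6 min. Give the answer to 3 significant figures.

3.44 mol/L

Mass balance on the solute (V constant): V dC/dt = Q(C_in − C).
Rewrite as dC/dt + C/τ = C_in/τ, τ = V/Q = 16.364 min.
Solution: C(t) = C_in + (C₀ − C_in) e^(−t/τ).
C(35.6) = 3.86 + (0.162 − 3.86)·e^(−35.6/16.364) = 3.86 + (-3.6980)·0.11355 = 3.4401 mol/L.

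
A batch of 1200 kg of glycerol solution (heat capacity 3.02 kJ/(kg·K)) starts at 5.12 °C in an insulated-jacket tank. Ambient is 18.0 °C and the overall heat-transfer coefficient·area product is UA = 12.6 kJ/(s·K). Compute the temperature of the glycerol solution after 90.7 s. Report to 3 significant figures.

Lumped-capacitance energy balance: M c_p dT/dt = UA(T_amb − T).
dT/dt = (T_ss − T)/τ with T_ss = T_amb = 18.000 °C, τ = M c_p/UA = 1200·3.02/12.6 = 287.62 s.
Solution: T(t) = T_ss + (T₀ − T_ss) e^(−t/τ).
T(90.7) = 18.000 + (-12.880)·0.72954 = 8.6036 °C.

8.60 °C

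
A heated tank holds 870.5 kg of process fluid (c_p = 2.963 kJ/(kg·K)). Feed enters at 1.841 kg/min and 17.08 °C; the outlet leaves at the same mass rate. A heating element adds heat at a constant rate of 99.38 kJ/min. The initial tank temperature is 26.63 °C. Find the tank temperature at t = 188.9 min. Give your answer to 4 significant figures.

29.48 °C

M c_p dT/dt = ṁ c_p (T_in − T) + Q̇.
Rearrange: dT/dt = (T_ss − T)/τ with τ = M/ṁ = 472.841 min and T_ss = T_in + Q̇/(ṁ c_p) = 35.2985 °C.
Integrating: T(t) = T_ss + (T₀ − T_ss) e^(−t/τ).
T(188.9) = 35.2985 + (-8.66854)·e^(−188.9/472.841) = 35.2985 + (-8.66854)·0.670655 = 29.4849 °C.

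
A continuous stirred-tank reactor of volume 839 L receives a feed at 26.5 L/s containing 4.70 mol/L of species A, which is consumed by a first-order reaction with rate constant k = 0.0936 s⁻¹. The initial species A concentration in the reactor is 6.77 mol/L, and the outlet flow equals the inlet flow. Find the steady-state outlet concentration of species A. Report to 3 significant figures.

Accumulation = in − out − consumed: V dC/dt = Q C_in − Q C − k V C.
Steady state (dC/dt = 0): C_ss = Q C_in/(Q + kV) = C_in/(1 + kV/Q).
C_ss = 26.5·4.70/(26.5 + 0.0936·839) = 124.55/105.03 = 1.1858 mol/L.

1.19 mol/L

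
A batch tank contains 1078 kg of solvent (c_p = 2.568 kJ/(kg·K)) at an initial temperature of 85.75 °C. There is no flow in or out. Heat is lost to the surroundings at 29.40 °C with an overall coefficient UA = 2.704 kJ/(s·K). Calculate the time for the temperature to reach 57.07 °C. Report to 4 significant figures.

Heat balance on the well-mixed liquid: M c_p dT/dt = −UA(T − T_amb).
τ = M c_p/UA = 1023.78 s; T_ss = T_amb = 29.4000 °C.
T(t) = T_ss + (T₀ − T_ss)e^(−t/τ); set T = 57.07:
t = −τ ln[(T − T_ss)/(T₀ − T_ss)] = −1023.78 · ln(0.491038) = 728.147 s.

728.1 s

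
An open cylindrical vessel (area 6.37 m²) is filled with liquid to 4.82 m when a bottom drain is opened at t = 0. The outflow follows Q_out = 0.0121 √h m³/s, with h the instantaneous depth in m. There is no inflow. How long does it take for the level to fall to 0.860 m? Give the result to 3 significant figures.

1340 s

Mass balance (ρ constant): A dh/dt = −0.0121 √h.
∫ h^(−1/2) dh = −(0.0121/A) ∫ dt, giving 2√h = 2√h₀ − (0.0121/A) t.
t = 2A(√h₀ − √h)/0.0121 = 2·6.37·(√4.82 − √0.860)/0.0121
  = 12.740 × (2.1954 − 0.92736) / 0.0121 = 1335.2 s.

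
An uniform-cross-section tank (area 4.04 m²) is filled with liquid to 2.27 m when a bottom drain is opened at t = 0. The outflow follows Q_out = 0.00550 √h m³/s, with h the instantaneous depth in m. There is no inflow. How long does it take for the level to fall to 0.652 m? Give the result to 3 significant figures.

1030 s

A dh/dt = −Q_out = −0.00550 √h.
This is separable: 2 d(√h)/dt = −0.00550/A, so √h = √h₀ − (0.00550/(2A)) t.
t = 2A(√h₀ − √h)/0.00550 = 2·4.04·(√2.27 − √0.652)/0.00550
  = 8.0800 × (1.5067 − 0.80747) / 0.00550 = 1027.2 s.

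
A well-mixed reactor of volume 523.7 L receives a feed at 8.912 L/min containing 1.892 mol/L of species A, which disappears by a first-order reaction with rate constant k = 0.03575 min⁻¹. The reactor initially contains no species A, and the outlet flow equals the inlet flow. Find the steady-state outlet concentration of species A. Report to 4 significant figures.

V dC/dt = Q(C_in − C) − k V C.
At steady state: 0 = Q C_in − (Q + kV) C_ss, so C_ss = Q C_in/(Q + kV).
C_ss = 8.912·1.892/(8.912 + 0.03575·523.7) = 16.8615/27.6343 = 0.610166 mol/L.

0.6102 mol/L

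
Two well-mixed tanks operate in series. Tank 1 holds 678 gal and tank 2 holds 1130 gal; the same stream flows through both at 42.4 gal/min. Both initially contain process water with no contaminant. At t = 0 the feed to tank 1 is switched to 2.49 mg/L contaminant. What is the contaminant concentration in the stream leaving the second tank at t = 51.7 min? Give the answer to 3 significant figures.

1.74 mg/L

Each tank obeys Vᵢ dCᵢ/dt = Q(Cᵢ₋₁ − Cᵢ), so τᵢ = Vᵢ/Q.
τ₁ = 678/42.4 = 15.991 min; τ₂ = 1130/42.4 = 26.651 min.
Solving the cascade with C₁(0)=C₂(0)=0 gives C₂(t) = C_in[1 − (τ₁ e^(−t/τ₁) − τ₂ e^(−t/τ₂))/(τ₁ − τ₂)].
At t = 51.7: e^(−t/τ₁) = 0.039433, e^(−t/τ₂) = 0.14372.
C₂ = 2.49·[1 − (15.991·0.039433 − 26.651·0.14372)/(-10.660)] = 2.49·0.69985 = 1.7426 mg/L.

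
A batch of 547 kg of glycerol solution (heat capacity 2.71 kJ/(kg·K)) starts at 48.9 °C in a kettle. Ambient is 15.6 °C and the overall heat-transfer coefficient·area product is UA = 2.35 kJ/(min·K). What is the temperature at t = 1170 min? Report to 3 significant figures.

Energy balance: M c_p dT/dt = −UA(T − T_amb).
dT/dt = (T_ss − T)/τ with T_ss = T_amb = 15.600 °C, τ = M c_p/UA = 547·2.71/2.35 = 630.80 min.
Solution: T(t) = T_ss + (T₀ − T_ss) e^(−t/τ).
T(1170) = 15.600 + (33.300)·0.15648 = 20.811 °C.

20.8 °C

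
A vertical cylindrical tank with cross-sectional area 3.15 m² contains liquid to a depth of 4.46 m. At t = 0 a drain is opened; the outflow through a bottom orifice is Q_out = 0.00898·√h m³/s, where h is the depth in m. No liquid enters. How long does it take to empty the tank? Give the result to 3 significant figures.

Volume balance on the tank: A dh/dt = −0.00898 √h.
Separate and integrate: 2(√h − √h₀) = −(0.00898/A) t.
Tank is empty when √h = 0: t_empty = 2A√h₀/0.00898.
t_empty = 2·3.15·√4.46/0.00898 = 6.3000·2.1119/0.00898 = 1481.6 s.

1480 s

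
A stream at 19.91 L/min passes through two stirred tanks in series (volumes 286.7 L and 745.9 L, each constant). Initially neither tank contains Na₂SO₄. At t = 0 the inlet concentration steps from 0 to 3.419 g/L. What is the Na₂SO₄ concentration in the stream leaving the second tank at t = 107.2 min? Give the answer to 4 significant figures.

3.103 g/L

Time constants: τᵢ = Vᵢ/Q for each well-mixed tank.
τ₁ = 286.7/19.91 = 14.3998 min; τ₂ = 745.9/19.91 = 37.4636 min.
Tank 1: C₁ = C_in(1 − e^(−t/τ₁)). Tank 2 (τ₁ ≠ τ₂): C₂ = C_in[1 − (τ₁ e^(−t/τ₁) − τ₂ e^(−t/τ₂))/(τ₁ − τ₂)].
At t = 107.2: e^(−t/τ₁) = 0.000584620, e^(−t/τ₂) = 0.0571861.
C₂ = 3.419·[1 − (14.3998·0.000584620 − 37.4636·0.0571861)/(-23.0638)] = 3.419·0.907475 = 3.10266 g/L.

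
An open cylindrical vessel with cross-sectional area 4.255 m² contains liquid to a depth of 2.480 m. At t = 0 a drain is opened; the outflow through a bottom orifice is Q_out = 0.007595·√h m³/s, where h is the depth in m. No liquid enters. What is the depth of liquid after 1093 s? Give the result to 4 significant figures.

A dh/dt = −Q_out = −0.007595 √h.
Separate and integrate: 2(√h − √h₀) = −(0.007595/A) t.
√h = √2.480 − 0.007595·1093/(2·4.255) = 1.57480 − 0.975480 = 0.599322.
h = 0.599322² = 0.359186 m.

0.3592 m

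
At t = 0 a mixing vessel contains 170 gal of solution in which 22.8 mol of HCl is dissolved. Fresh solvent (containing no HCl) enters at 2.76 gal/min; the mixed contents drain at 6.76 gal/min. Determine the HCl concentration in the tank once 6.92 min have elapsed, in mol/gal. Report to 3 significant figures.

0.119 mol/gal

Let m(t) be the amount of HCl. Volume: V(t) = V₀ + (Q_in − Q_out) t = 170 − 4.0000 t; V(6.92) = 142.32 gal.
Species balance (pure solvent in): dm/dt = −Q_out · m/V(t).
dm/m = −Q_out dt/(V₀ − 4.0000 t); integrating gives ln(m/m₀) = −(Q_out/(Q_in−Q_out)) ln(V/V₀).
m = m₀ (V₀/V)^(Q_out/(Q_in−Q_out)) = 22.8 × (170/142.32)^(-1.6900) = 16.885 mol.
C = m/V = 16.885/142.32 = 0.11864 mol/gal.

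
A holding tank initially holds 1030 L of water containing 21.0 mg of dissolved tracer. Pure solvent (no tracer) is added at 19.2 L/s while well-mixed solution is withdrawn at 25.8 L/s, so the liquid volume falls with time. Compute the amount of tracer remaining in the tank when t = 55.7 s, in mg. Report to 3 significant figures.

Let m(t) be the amount of tracer. Volume: V(t) = V₀ + (Q_in − Q_out) t = 1030 − 6.6000 t; V(55.7) = 662.38 L.
Solute balance: dm/dt = 0 − Q_out C = −Q_out m/V(t).
dm/m = −Q_out dt/(V₀ − 6.6000 t); integrating gives ln(m/m₀) = −(Q_out/(Q_in−Q_out)) ln(V/V₀).
m = m₀ (V₀/V)^(Q_out/(Q_in−Q_out)) = 21.0 × (1030/662.38)^(-3.9091) = 3.7388 mg.

3.74 mg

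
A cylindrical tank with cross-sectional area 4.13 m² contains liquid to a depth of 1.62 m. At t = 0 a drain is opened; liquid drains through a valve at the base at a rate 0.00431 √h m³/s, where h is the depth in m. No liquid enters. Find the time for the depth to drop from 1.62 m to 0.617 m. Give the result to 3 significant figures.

934 s

With no inflow, A dh/dt = −0.00431 √h.
∫ h^(−1/2) dh = −(0.00431/A) ∫ dt, giving 2√h = 2√h₀ − (0.00431/A) t.
t = 2A(√h₀ − √h)/0.00431 = 2·4.13·(√1.62 − √0.617)/0.00431
  = 8.2600 × (1.2728 − 0.78549) / 0.00431 = 933.90 s.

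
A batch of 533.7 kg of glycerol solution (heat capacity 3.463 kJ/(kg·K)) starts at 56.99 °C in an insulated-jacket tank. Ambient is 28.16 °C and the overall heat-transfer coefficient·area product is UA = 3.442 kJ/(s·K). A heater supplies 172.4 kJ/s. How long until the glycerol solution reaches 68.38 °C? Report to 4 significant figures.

Lumped-capacitance energy balance: M c_p dT/dt = UA(T_amb − T) + Q̇.
τ = M c_p/UA = 536.956 s; T_ss = T_amb + Q̇/UA = 28.16 + 172.4/3.442 = 78.2472 °C.
T(t) = T_ss + (T₀ − T_ss)e^(−t/τ); set T = 68.38:
t = −τ ln[(T − T_ss)/(T₀ − T_ss)] = −536.956 · ln(0.464181) = 412.104 s.

412.1 s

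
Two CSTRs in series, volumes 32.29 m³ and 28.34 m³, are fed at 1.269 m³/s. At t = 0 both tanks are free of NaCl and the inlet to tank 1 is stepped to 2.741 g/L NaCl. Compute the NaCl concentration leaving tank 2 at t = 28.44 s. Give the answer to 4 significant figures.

0.9168 g/L

Time constants: τᵢ = Vᵢ/Q for each well-mixed tank.
τ₁ = 32.29/1.269 = 25.4452 s; τ₂ = 28.34/1.269 = 22.3325 s.
Tank 1: C₁ = C_in(1 − e^(−t/τ₁)). Tank 2 (τ₁ ≠ τ₂): C₂ = C_in[1 − (τ₁ e^(−t/τ₁) − τ₂ e^(−t/τ₂))/(τ₁ − τ₂)].
At t = 28.44: e^(−t/τ₁) = 0.327033, e^(−t/τ₂) = 0.279857.
C₂ = 2.741·[1 − (25.4452·0.327033 − 22.3325·0.279857)/(3.11269)] = 2.741·0.334493 = 0.916845 g/L.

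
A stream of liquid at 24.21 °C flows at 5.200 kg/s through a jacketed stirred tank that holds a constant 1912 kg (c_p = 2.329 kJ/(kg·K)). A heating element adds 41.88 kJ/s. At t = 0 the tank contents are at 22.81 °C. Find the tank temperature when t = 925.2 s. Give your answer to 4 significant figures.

27.28 °C

First-law balance (no shaft work): M c_p dT/dt = ṁ c_p (T_in − T) + 41.88.
Rearrange: dT/dt = (T_ss − T)/τ with τ = M/ṁ = 367.692 s and T_ss = T_in + Q̇/(ṁ c_p) = 27.6681 °C.
Solution: T(t) = T_ss + (T₀ − T_ss) e^(−t/τ).
T(925.2) = 27.6681 + (-4.85807)·e^(−925.2/367.692) = 27.6681 + (-4.85807)·0.0807632 = 27.2757 °C.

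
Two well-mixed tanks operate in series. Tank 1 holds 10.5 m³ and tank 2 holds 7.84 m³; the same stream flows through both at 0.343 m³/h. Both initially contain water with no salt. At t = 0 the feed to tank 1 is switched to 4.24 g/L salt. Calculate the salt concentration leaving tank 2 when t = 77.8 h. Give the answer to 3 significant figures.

Each tank obeys Vᵢ dCᵢ/dt = Q(Cᵢ₋₁ − Cᵢ), so τᵢ = Vᵢ/Q.
τ₁ = 10.5/0.343 = 30.612 h; τ₂ = 7.84/0.343 = 22.857 h.
Tank 1: C₁ = C_in(1 − e^(−t/τ₁)). Tank 2 (τ₁ ≠ τ₂): C₂ = C_in[1 − (τ₁ e^(−t/τ₁) − τ₂ e^(−t/τ₂))/(τ₁ − τ₂)].
At t = 77.8: e^(−t/τ₁) = 0.078751, e^(−t/τ₂) = 0.033248.
C₂ = 4.24·[1 − (30.612·0.078751 − 22.857·0.033248)/(7.7551)] = 4.24·0.78714 = 3.3375 g/L.

3.34 g/L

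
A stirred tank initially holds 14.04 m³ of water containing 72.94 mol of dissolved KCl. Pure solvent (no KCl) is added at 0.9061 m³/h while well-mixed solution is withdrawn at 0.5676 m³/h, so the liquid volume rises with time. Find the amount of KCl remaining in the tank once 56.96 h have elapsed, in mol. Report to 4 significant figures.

17.12 mol

Total volume: dV/dt = Q_in − Q_out = 0.338500 m³/h, so V(t) = 14.04 + 0.338500 t and V(56.96) = 33.3210 m³.
Species balance (pure solvent in): dm/dt = −Q_out · m/V(t).
Separate: dm/m = −Q_out dt/V(t) ⇒ ln(m/m₀) = −(Q_out/(Q_in−Q_out)) ln(V/V₀).
m = m₀ (V₀/V)^(Q_out/(Q_in−Q_out)) = 72.94 × (14.04/33.3210)^(1.67681) = 17.1228 mol.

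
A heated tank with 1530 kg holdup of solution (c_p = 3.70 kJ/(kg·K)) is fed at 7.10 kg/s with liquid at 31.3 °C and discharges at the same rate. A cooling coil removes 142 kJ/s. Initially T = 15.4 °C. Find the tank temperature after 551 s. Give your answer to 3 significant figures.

Heat balance on the well-mixed liquid: M c_p dT/dt = ṁ c_p (T_in − T) − 142.
τ = M/ṁ = 215.49 s; T_ss = T_in − Q̇/(ṁ c_p) = 31.3 − 142/(7.10·3.70) = 25.895 °C.
T approaches T_ss exponentially: T(t) = T_ss + (T₀ − T_ss) e^(−t/τ).
T(551) = 25.895 + (-10.495)·e^(−551/215.49) = 25.895 + (-10.495)·0.077543 = 25.081 °C.

25.1 °C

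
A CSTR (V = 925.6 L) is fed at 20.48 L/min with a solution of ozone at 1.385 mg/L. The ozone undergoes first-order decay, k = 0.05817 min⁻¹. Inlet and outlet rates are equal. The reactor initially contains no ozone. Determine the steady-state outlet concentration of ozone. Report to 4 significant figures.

0.3816 mg/L

Accumulation = in − out − consumed: V dC/dt = Q C_in − Q C − k V C.
Steady state (dC/dt = 0): C_ss = Q C_in/(Q + kV) = C_in/(1 + kV/Q).
C_ss = 20.48·1.385/(20.48 + 0.05817·925.6) = 28.3648/74.3222 = 0.381647 mg/L.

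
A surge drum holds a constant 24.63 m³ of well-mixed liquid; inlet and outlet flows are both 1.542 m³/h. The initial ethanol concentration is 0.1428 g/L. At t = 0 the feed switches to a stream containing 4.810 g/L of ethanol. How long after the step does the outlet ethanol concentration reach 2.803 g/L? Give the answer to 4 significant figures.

Mass balance on the solute (V constant): V dC/dt = Q(C_in − C), so τ = V/Q = 15.9728 h.
C(t) = C_in + (C₀ − C_in) e^(−t/τ). Set C = 2.803 and solve for t:
e^(−t/τ) = (C − C_in)/(C₀ − C_in) = (2.803 − 4.810)/(0.1428 − 4.810) = 0.430022
t = −τ ln(…) = 15.9728 × 0.843918 = 13.4797 h.

13.48 h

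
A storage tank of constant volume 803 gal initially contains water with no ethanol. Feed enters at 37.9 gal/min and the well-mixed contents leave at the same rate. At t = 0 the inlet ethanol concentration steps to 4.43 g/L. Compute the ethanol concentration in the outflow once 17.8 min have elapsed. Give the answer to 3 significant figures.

2.52 g/L

Transient balance on the dissolved component: V dC/dt = Q(C_in − C).
So dC/dt = (C_in − C)/τ with τ = V/Q = 803/37.9 = 21.187 min.
Solution: C(t) = C_in + (C₀ − C_in) e^(−t/τ).
C(17.8) = 4.43 + (0 − 4.43)·e^(−17.8/21.187) = 4.43 + (-4.4300)·0.43166 = 2.5178 g/L.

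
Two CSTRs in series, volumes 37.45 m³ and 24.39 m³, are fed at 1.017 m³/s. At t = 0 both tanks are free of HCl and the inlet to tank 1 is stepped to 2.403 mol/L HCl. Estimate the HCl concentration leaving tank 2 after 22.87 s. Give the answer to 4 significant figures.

Species balance on tank i: dCᵢ/dt = (Cᵢ₋₁ − Cᵢ)/τᵢ with τᵢ = Vᵢ/Q.
τ₁ = 37.45/1.017 = 36.8240 s; τ₂ = 24.39/1.017 = 23.9823 s.
Solving the cascade with C₁(0)=C₂(0)=0 gives C₂(t) = C_in[1 − (τ₁ e^(−t/τ₁) − τ₂ e^(−t/τ₂))/(τ₁ − τ₂)].
At t = 22.87: e^(−t/τ₁) = 0.537373, e^(−t/τ₂) = 0.385344.
C₂ = 2.403·[1 − (36.8240·0.537373 − 23.9823·0.385344)/(12.8417)] = 2.403·0.178706 = 0.429431 mol/L.

0.4294 mol/L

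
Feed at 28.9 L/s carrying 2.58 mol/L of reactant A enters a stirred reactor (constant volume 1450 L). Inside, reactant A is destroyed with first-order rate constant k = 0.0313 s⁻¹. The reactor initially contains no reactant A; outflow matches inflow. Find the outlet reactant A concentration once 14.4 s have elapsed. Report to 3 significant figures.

Accumulation = in − out − consumed: V dC/dt = Q C_in − Q C − k V C.
This is linear with rate a = Q/V + k = 0.051231 s⁻¹.
C_ss = Q C_in/(Q + kV) = 1.0037 mol/L; C(t) = C_ss + (C₀ − C_ss) e^(−a t).
C(14.4) = 1.0037 + (-1.0037)·e^(−0.051231·14.4) = 1.0037 + (-1.0037)·0.47820 = 0.52375 mol/L.

0.524 mol/L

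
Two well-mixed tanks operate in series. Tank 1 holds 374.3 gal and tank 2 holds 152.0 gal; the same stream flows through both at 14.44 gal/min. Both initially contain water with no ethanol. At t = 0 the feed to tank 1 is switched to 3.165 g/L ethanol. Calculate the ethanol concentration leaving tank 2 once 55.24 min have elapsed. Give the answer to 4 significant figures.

2.544 g/L

Time constants: τᵢ = Vᵢ/Q for each well-mixed tank.
τ₁ = 374.3/14.44 = 25.9211 min; τ₂ = 152.0/14.44 = 10.5263 min.
Solving the cascade with C₁(0)=C₂(0)=0 gives C₂(t) = C_in[1 − (τ₁ e^(−t/τ₁) − τ₂ e^(−t/τ₂))/(τ₁ − τ₂)].
At t = 55.24: e^(−t/τ₁) = 0.118708, e^(−t/τ₂) = 0.00525908.
C₂ = 3.165·[1 − (25.9211·0.118708 − 10.5263·0.00525908)/(15.3947)] = 3.165·0.803720 = 2.54377 g/L.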